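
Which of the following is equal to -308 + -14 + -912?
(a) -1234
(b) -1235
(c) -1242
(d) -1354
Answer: a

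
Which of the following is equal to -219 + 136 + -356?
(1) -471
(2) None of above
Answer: 2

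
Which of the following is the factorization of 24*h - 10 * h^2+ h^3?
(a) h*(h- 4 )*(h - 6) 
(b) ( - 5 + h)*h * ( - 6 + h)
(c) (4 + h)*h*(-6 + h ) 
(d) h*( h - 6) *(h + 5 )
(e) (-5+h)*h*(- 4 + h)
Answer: a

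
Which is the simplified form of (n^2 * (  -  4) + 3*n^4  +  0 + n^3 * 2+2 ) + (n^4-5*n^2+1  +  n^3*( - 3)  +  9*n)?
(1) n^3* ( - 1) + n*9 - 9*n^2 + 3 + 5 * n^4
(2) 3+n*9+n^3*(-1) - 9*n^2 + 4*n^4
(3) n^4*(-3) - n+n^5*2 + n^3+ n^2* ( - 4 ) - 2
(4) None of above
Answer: 2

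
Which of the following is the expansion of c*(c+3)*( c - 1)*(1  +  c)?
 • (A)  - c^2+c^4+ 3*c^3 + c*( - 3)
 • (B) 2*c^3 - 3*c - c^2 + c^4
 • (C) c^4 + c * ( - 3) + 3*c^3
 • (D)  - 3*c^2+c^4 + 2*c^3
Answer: A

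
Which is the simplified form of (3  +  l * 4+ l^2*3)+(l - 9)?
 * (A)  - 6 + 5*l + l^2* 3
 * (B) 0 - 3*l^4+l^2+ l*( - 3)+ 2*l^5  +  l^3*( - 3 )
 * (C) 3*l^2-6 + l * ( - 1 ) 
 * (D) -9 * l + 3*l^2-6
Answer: A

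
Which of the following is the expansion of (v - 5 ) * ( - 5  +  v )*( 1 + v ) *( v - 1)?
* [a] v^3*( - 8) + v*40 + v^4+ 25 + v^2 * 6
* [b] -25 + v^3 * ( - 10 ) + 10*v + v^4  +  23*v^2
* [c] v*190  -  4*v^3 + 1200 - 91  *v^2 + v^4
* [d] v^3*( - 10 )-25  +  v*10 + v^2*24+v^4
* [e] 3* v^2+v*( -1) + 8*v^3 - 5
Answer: d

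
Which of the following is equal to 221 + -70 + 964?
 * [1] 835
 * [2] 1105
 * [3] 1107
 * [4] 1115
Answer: 4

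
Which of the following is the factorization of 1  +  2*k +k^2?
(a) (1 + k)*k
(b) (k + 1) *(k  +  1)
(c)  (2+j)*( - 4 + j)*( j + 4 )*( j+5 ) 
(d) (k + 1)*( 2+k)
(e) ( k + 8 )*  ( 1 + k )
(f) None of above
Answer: b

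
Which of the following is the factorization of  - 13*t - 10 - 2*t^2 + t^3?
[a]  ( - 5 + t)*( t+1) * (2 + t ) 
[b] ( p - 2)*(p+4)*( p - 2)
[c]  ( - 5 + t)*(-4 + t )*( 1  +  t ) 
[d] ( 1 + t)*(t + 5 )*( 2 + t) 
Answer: a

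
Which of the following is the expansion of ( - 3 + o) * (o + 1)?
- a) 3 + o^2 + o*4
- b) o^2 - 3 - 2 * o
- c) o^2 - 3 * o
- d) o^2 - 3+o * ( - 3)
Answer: b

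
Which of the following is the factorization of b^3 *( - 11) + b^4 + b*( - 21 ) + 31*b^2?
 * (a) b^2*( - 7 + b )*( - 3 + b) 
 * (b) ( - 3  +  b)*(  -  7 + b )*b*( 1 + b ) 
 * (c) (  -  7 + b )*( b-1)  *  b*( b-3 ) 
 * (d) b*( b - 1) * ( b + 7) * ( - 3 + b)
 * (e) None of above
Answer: c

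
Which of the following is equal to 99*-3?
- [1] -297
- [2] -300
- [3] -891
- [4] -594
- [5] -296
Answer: 1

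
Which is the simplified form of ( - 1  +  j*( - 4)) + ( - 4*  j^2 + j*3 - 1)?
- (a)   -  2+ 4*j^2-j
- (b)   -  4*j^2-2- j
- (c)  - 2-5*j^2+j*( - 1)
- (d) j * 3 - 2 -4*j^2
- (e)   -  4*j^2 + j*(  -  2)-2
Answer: b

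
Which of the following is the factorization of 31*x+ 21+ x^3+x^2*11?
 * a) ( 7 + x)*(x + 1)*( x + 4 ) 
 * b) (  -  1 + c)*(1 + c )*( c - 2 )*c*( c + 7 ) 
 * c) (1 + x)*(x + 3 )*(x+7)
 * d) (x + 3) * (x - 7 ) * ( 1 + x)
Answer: c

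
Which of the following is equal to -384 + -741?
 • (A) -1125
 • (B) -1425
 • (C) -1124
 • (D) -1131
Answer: A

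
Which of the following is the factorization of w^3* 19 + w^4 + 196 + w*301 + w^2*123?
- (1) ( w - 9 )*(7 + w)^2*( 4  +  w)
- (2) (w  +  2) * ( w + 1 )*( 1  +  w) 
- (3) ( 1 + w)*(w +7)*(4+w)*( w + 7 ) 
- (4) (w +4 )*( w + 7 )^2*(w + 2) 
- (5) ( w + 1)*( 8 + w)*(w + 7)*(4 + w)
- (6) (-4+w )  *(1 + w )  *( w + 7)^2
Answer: 3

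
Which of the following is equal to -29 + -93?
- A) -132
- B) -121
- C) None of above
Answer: C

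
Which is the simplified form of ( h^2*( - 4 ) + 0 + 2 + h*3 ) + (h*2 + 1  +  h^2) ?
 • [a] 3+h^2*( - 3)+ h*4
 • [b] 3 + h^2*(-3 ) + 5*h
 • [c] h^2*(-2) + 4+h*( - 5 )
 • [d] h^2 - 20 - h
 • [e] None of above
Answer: b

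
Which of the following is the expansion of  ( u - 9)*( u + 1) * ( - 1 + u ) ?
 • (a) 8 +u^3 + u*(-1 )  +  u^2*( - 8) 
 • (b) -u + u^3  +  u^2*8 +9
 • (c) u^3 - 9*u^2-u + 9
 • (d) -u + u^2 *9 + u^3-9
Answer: c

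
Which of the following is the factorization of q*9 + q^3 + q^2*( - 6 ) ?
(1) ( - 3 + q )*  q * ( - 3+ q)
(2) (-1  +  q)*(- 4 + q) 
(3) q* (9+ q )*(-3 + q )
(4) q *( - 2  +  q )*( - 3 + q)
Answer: 1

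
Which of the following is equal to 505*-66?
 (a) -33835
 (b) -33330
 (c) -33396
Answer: b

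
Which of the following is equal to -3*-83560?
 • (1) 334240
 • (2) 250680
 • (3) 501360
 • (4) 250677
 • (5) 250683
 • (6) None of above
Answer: 2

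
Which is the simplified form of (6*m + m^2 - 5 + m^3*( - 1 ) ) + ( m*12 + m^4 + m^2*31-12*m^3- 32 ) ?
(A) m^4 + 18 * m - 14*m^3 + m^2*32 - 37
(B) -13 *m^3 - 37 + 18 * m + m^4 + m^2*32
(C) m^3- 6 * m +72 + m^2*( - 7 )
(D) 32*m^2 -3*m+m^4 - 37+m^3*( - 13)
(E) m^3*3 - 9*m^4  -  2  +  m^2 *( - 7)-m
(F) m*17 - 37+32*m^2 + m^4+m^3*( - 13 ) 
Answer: B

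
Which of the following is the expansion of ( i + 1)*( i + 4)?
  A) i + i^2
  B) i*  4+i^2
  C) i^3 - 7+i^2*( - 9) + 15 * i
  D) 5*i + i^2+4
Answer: D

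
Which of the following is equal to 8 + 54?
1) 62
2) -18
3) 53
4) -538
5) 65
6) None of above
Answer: 1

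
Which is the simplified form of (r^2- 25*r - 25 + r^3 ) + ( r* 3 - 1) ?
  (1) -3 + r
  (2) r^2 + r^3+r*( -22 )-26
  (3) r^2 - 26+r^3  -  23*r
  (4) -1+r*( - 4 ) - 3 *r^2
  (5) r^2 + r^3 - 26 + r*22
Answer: 2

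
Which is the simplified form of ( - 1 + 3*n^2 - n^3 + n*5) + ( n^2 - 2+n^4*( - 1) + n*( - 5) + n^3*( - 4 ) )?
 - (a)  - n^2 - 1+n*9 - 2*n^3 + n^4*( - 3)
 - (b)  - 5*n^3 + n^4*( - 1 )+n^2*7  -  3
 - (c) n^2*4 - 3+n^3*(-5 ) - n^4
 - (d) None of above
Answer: c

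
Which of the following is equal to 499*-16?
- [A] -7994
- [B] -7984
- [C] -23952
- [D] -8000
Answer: B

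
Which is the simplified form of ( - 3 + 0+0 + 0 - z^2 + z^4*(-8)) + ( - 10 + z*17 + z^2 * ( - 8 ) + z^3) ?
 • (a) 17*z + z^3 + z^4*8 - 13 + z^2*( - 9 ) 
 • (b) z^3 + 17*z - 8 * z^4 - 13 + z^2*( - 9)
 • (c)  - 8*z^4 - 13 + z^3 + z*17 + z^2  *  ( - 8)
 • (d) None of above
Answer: b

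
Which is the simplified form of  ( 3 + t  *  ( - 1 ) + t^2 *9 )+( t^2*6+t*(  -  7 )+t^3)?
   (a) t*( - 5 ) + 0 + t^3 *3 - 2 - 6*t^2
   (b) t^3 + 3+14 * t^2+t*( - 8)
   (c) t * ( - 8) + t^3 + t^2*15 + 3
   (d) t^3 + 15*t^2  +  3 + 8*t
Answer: c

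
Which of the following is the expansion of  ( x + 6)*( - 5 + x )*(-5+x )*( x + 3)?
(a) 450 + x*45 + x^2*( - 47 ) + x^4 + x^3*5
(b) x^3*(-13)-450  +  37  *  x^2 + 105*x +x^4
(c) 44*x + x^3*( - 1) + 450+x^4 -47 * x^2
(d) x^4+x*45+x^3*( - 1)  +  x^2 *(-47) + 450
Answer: d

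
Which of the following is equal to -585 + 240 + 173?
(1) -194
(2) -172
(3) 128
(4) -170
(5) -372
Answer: 2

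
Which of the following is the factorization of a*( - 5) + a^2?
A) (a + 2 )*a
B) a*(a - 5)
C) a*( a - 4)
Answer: B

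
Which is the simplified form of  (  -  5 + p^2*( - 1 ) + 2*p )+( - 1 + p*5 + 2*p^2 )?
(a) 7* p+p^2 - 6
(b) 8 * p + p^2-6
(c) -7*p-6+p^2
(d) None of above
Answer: a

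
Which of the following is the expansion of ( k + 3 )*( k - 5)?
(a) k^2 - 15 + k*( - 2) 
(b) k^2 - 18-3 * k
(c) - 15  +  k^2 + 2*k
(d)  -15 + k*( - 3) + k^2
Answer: a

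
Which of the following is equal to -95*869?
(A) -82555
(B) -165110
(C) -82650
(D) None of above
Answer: A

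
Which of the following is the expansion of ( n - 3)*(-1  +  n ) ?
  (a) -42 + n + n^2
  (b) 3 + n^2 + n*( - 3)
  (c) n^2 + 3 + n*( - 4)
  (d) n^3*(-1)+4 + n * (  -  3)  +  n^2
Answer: c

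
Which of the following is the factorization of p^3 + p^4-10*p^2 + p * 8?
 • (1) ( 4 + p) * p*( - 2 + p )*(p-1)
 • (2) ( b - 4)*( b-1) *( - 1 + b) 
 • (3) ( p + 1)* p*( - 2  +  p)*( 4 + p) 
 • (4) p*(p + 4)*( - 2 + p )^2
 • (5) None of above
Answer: 1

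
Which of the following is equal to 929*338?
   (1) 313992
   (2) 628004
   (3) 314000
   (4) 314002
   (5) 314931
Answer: 4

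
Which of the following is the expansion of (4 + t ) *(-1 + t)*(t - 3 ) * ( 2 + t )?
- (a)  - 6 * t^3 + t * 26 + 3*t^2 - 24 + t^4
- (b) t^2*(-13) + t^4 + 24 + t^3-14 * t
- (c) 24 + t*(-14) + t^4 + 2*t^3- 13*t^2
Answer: c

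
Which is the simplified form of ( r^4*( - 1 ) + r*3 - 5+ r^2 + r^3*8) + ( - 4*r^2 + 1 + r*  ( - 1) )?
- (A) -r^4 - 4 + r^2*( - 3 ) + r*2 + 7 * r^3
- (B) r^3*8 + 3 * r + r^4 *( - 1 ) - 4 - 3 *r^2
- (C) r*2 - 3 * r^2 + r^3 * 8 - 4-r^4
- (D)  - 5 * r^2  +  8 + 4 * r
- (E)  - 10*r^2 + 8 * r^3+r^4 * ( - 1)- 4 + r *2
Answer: C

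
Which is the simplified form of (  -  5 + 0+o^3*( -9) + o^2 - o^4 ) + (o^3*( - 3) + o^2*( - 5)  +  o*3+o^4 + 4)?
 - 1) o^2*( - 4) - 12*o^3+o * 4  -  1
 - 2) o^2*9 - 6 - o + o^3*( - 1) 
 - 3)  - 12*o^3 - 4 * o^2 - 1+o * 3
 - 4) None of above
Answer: 3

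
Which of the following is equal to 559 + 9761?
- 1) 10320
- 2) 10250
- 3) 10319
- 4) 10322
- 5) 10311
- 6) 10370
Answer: 1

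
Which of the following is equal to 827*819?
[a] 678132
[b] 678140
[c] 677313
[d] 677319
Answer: c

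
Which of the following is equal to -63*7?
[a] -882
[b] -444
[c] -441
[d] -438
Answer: c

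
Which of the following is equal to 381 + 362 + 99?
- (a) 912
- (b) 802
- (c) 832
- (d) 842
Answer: d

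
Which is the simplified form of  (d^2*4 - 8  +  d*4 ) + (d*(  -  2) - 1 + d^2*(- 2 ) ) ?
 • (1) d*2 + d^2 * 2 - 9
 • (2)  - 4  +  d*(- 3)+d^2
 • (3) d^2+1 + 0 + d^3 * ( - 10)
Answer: 1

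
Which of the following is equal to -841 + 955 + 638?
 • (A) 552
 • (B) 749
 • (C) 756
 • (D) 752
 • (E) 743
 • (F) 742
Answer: D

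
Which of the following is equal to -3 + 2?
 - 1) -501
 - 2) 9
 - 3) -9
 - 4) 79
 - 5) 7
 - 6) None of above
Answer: 6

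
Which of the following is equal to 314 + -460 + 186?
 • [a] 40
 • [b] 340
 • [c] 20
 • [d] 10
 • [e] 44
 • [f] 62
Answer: a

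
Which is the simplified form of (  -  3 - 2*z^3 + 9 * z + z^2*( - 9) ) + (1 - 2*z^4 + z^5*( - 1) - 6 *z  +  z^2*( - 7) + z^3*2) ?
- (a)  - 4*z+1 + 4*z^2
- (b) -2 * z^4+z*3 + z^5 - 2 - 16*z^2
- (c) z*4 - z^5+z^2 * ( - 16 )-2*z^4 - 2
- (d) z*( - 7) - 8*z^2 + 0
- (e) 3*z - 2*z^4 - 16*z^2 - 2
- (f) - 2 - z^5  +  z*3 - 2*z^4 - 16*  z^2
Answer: f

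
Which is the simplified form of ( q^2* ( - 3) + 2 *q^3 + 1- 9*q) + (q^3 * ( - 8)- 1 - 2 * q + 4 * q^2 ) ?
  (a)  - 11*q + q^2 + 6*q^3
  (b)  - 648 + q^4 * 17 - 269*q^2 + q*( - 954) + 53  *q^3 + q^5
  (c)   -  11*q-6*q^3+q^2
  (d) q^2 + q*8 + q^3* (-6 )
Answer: c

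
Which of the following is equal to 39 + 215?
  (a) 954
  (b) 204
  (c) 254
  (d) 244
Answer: c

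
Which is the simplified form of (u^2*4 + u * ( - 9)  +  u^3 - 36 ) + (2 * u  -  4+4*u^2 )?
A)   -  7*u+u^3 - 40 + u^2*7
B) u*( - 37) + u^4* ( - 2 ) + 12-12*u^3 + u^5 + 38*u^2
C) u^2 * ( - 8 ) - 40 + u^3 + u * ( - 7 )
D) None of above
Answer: D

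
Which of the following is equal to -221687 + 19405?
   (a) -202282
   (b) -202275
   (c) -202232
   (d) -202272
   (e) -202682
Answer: a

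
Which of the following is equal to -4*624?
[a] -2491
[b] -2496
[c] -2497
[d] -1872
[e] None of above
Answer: b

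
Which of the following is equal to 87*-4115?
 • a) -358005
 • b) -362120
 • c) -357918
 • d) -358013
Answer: a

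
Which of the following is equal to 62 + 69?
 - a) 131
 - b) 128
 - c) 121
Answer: a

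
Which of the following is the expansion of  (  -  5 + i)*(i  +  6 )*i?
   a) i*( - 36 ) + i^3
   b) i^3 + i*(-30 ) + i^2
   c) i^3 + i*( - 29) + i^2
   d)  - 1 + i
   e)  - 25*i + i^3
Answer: b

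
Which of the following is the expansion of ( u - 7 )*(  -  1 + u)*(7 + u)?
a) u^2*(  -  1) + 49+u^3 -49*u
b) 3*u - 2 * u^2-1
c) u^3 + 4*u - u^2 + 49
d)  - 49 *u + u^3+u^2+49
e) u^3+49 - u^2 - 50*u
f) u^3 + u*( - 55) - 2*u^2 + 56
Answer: a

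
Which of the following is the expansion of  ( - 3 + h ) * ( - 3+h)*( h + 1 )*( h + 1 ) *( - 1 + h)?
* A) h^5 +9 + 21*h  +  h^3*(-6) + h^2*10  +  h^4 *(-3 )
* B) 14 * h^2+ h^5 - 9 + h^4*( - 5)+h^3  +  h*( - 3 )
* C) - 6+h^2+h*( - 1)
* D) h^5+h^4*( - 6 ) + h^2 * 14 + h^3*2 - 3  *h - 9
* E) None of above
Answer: E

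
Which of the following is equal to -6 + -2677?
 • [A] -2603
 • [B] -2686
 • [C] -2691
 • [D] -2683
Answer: D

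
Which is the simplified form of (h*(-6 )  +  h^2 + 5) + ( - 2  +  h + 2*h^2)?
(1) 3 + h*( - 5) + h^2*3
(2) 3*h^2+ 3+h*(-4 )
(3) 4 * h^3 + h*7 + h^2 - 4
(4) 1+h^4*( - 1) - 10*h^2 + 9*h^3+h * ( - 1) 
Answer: 1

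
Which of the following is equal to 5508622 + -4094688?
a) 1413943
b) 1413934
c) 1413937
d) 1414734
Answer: b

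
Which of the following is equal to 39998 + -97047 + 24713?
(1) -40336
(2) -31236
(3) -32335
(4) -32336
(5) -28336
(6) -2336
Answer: 4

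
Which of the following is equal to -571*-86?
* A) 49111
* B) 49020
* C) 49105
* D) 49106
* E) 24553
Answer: D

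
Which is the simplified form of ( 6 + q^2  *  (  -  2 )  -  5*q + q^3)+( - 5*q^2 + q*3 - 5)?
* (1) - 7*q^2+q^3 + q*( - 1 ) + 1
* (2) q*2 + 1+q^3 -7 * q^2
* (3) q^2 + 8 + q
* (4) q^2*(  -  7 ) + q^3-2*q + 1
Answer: 4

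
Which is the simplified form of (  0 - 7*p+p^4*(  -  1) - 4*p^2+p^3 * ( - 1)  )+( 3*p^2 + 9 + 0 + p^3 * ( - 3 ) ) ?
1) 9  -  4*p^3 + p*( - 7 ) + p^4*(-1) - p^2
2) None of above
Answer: 1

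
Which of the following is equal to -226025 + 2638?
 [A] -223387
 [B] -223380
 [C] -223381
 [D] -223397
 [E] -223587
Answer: A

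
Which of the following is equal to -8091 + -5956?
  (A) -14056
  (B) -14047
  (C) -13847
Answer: B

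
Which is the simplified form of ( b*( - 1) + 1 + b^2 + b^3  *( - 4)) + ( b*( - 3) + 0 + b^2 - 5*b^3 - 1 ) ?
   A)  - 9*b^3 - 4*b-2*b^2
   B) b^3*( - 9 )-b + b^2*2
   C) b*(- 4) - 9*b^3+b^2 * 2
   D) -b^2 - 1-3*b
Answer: C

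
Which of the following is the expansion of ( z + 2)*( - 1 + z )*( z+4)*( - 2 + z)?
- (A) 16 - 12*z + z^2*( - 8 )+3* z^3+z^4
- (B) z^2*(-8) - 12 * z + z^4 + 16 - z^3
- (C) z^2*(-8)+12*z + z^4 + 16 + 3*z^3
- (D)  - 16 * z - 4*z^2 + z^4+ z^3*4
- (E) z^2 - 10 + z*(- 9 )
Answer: A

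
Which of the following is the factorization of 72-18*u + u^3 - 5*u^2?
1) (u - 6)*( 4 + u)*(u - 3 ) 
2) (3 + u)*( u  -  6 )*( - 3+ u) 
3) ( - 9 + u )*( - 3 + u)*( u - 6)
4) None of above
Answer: 1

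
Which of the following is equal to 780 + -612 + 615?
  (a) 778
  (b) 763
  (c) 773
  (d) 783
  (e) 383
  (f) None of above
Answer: d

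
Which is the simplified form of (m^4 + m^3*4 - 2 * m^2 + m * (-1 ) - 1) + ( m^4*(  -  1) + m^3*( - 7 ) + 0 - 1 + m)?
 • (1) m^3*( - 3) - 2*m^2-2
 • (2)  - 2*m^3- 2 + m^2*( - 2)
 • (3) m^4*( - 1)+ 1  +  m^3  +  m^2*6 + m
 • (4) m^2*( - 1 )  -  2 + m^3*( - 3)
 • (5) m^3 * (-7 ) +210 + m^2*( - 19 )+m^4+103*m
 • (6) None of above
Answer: 1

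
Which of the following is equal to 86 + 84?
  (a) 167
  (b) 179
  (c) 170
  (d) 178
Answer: c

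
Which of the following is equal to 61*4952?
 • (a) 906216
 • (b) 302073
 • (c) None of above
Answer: c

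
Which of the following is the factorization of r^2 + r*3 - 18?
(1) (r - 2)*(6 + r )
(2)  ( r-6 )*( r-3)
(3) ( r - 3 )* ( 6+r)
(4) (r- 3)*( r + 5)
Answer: 3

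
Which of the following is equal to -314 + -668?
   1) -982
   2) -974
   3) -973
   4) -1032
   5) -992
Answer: 1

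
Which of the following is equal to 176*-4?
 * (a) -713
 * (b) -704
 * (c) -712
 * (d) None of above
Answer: b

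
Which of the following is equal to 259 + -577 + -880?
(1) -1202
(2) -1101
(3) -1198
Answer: 3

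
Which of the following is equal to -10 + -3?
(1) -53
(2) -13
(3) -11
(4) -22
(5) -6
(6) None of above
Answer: 2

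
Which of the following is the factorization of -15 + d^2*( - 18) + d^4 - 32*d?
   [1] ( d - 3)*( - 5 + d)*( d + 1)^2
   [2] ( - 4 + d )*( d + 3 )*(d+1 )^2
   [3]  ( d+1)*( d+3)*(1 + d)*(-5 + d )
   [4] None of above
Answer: 3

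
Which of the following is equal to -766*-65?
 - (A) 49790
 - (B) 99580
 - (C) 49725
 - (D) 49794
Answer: A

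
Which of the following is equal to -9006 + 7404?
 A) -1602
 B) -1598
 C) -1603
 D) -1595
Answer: A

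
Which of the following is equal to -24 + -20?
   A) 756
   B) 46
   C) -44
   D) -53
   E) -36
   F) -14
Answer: C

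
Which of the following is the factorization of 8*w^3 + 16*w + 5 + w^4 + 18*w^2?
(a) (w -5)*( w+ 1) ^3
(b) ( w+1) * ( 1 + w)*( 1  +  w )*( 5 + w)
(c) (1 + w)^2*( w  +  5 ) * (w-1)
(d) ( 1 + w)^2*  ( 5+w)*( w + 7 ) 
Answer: b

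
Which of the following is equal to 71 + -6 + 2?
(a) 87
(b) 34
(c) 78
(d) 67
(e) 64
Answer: d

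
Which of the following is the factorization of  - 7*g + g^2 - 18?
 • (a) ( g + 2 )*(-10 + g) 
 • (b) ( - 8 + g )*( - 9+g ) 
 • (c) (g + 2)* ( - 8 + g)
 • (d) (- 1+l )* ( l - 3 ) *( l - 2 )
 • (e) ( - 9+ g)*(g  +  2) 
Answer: e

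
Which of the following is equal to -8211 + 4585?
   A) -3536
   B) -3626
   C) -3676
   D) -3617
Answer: B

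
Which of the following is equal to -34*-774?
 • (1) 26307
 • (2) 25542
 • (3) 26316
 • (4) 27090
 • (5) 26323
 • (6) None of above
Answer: 3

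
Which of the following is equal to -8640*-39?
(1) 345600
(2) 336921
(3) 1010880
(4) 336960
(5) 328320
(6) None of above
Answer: 4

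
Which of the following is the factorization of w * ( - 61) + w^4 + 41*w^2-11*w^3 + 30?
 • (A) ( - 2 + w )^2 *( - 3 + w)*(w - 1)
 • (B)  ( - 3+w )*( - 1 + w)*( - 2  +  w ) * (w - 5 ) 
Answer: B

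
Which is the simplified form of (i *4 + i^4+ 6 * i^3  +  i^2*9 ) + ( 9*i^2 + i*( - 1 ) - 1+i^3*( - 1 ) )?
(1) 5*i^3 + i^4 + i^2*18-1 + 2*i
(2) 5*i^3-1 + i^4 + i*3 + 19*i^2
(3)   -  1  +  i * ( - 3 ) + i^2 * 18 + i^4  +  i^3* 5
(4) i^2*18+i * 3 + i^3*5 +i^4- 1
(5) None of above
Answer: 4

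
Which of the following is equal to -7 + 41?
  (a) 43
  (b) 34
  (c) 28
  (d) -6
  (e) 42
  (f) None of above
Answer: b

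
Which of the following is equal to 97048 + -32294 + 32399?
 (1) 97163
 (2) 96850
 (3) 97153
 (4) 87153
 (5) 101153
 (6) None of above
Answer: 3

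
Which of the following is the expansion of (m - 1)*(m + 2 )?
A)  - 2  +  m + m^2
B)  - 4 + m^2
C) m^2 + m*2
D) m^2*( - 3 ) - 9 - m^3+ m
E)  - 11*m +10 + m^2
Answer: A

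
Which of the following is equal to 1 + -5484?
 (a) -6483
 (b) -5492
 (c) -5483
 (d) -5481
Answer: c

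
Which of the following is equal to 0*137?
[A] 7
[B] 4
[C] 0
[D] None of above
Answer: C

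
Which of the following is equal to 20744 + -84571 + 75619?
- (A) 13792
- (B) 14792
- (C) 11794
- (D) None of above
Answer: D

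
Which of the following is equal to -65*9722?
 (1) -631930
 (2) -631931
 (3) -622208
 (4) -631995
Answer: 1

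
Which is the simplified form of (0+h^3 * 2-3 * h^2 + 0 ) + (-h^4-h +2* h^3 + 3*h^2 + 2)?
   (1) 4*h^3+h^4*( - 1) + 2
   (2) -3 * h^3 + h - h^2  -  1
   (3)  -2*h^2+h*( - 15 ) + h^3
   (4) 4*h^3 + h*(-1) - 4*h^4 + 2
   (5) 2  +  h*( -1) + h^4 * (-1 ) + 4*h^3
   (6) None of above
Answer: 5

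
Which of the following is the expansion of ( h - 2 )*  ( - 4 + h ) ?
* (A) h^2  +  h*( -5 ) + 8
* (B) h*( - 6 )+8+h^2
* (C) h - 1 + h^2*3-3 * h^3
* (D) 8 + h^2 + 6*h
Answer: B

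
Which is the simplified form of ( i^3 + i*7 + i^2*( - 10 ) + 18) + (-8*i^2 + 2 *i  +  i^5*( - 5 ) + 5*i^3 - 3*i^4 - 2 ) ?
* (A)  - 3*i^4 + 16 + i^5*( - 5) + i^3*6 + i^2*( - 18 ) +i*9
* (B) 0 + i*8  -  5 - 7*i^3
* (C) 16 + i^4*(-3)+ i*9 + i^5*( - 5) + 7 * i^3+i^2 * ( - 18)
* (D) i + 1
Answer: A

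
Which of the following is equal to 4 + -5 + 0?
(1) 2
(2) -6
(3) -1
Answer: 3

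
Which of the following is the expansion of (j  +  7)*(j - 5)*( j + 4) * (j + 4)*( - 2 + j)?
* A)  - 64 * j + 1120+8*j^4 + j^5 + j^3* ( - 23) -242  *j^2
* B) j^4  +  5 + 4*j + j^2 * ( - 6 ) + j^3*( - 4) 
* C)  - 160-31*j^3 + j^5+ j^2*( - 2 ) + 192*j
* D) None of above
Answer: A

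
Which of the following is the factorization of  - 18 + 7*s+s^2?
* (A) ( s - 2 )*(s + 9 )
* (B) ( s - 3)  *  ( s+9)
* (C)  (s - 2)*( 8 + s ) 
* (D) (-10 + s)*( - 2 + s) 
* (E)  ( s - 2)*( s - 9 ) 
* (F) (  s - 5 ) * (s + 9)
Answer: A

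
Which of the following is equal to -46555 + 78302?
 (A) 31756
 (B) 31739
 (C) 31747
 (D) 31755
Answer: C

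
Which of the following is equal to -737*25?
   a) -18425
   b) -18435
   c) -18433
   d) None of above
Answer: a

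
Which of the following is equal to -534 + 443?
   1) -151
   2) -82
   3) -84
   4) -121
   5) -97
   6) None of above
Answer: 6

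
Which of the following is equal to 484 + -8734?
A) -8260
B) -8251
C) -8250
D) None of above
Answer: C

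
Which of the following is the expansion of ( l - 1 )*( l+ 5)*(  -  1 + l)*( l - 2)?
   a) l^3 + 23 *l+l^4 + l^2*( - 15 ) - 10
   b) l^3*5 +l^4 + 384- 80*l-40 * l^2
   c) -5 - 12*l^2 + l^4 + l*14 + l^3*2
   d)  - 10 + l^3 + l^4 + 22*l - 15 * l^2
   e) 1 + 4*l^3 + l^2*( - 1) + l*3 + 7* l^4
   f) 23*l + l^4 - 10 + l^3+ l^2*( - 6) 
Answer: a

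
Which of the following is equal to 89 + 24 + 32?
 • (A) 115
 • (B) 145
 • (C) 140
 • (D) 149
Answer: B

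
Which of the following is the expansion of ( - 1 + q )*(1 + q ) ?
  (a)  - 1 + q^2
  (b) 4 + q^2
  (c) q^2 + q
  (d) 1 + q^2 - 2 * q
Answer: a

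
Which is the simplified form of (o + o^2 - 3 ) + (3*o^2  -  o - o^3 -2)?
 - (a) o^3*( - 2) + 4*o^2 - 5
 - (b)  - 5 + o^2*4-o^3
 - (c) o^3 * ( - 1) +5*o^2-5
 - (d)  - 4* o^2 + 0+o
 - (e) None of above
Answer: b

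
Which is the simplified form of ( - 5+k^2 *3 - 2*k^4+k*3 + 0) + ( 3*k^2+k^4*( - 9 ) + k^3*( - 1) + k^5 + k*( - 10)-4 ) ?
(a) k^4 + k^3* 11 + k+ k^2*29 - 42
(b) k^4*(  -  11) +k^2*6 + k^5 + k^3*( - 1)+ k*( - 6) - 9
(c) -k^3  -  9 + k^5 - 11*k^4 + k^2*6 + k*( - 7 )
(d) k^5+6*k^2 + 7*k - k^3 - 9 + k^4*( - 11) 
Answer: c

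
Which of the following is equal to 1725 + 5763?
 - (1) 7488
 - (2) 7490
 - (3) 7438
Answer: 1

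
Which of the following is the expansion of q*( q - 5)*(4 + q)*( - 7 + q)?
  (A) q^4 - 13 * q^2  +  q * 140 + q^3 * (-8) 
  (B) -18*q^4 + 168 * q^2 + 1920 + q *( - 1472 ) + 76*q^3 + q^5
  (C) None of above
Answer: A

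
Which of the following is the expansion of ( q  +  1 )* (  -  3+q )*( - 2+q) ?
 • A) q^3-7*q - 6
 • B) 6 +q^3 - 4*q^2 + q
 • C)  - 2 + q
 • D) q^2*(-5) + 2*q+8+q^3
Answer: B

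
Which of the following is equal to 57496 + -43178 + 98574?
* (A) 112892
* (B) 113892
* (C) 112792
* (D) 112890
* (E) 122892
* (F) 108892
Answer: A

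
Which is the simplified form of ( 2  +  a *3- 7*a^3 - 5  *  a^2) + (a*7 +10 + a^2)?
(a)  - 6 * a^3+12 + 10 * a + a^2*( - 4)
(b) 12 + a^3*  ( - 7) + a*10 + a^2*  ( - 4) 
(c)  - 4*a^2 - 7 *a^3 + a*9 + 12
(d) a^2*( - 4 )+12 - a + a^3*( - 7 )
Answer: b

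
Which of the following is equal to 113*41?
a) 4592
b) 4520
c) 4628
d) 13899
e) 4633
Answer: e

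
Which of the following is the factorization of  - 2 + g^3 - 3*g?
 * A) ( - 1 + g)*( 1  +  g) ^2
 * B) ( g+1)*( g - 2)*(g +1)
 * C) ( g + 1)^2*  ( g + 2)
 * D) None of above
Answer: B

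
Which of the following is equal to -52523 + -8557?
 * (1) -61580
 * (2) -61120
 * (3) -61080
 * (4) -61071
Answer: 3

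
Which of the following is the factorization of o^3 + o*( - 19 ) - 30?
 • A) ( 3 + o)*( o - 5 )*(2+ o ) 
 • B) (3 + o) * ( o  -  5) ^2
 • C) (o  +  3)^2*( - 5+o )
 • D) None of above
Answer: A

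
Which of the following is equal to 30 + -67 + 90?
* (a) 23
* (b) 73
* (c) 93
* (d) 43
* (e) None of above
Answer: e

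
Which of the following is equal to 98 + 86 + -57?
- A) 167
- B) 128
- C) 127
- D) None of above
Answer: C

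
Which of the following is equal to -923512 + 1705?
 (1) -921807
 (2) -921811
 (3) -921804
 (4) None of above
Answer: 1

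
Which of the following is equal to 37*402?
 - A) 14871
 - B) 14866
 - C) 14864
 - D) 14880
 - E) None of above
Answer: E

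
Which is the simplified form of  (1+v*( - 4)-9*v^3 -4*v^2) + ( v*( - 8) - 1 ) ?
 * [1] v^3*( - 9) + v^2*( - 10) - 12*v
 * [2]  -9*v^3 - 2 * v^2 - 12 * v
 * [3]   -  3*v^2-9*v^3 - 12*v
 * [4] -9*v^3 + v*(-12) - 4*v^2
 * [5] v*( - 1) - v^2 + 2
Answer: 4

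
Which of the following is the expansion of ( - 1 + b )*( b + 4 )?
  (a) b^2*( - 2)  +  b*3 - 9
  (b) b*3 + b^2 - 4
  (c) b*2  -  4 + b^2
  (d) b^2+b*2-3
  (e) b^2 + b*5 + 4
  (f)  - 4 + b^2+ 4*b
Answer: b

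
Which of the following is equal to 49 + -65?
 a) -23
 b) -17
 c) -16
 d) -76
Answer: c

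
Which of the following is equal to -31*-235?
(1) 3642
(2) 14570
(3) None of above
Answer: 3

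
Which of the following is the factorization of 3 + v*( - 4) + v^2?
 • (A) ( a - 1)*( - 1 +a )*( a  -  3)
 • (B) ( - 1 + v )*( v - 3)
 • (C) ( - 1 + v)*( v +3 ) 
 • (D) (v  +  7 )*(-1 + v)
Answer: B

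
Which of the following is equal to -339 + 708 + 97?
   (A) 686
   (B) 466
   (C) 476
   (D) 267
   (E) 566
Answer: B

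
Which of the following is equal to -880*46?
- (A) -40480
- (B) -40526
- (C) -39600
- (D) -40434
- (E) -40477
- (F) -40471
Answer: A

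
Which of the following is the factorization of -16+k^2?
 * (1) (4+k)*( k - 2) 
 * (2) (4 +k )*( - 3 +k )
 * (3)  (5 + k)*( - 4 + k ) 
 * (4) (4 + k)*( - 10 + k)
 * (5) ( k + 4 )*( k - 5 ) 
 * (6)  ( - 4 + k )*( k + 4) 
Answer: 6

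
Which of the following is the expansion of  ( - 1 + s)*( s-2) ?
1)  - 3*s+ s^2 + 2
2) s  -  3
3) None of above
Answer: 1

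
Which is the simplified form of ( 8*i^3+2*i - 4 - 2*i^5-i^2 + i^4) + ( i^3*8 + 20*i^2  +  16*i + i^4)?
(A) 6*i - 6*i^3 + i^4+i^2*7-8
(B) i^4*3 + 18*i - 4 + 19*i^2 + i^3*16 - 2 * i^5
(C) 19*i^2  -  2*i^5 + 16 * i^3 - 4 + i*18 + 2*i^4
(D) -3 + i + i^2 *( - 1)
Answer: C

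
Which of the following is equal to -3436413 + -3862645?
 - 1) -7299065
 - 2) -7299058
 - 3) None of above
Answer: 2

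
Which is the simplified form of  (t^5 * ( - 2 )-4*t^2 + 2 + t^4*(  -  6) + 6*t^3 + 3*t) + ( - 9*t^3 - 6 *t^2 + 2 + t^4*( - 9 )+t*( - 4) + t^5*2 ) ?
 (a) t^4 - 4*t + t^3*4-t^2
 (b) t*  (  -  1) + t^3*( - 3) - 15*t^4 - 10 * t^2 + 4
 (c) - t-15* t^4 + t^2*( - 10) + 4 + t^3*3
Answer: b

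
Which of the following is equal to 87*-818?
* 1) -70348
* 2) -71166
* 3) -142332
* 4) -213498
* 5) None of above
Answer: 2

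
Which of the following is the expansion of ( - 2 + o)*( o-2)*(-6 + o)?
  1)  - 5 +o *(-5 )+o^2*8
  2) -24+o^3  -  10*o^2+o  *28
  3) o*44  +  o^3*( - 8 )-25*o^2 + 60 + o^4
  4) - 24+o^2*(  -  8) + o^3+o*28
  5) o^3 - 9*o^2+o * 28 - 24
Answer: 2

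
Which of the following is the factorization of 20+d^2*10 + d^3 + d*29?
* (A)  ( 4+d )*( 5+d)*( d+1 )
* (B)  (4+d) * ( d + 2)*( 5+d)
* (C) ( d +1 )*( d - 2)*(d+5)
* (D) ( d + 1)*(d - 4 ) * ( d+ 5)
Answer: A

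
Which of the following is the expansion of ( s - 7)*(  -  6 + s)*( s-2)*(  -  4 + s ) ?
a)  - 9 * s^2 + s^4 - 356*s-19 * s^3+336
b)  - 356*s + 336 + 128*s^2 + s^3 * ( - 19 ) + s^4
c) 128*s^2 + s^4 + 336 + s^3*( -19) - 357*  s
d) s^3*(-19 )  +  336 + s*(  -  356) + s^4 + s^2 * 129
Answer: b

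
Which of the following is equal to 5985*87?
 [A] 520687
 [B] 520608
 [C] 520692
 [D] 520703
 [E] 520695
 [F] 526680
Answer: E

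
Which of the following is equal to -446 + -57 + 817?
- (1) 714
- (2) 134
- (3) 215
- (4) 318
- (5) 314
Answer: 5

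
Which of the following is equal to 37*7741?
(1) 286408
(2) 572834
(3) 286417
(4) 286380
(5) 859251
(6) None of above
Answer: 3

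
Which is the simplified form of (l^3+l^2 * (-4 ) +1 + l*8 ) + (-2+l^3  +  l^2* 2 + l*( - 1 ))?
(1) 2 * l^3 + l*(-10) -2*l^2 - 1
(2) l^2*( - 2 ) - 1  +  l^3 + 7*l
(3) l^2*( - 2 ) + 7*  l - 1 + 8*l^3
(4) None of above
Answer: 4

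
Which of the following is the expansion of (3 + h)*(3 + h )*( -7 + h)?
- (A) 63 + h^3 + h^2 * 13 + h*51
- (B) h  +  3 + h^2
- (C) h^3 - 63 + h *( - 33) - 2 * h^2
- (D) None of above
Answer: D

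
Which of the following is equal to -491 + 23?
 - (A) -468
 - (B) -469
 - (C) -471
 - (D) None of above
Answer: A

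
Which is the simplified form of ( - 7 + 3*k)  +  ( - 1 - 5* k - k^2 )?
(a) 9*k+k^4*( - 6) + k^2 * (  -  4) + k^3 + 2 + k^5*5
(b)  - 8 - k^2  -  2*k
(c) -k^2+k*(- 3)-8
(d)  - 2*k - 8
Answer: b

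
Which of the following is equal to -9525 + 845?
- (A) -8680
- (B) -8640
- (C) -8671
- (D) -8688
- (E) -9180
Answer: A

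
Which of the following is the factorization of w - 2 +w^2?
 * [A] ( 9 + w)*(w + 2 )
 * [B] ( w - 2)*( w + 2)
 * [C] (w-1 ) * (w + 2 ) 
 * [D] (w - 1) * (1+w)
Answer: C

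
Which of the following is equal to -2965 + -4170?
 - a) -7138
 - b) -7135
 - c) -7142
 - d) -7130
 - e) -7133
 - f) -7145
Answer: b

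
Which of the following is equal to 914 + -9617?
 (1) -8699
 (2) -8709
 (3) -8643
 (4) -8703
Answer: 4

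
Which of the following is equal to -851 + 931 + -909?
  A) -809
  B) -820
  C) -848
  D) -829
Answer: D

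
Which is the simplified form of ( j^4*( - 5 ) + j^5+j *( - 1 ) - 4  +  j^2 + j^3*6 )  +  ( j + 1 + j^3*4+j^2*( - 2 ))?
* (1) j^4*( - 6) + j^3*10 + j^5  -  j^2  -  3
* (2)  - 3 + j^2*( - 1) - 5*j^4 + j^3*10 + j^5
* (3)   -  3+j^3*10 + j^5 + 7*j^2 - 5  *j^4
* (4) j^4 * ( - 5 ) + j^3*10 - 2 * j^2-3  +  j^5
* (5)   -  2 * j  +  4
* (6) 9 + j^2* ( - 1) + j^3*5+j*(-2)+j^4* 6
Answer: 2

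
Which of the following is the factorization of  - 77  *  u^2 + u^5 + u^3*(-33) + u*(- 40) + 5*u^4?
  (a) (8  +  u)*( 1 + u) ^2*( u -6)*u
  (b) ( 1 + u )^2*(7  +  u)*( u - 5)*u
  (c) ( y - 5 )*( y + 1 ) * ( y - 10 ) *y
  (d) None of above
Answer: d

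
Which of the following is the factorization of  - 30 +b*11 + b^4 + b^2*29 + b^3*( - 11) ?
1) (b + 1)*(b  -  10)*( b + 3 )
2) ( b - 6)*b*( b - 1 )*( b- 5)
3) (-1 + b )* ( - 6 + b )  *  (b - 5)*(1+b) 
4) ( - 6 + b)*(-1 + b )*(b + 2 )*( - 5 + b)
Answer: 3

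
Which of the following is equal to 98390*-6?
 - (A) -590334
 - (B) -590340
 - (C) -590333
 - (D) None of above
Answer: B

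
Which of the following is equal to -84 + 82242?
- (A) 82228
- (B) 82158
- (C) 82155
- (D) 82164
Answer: B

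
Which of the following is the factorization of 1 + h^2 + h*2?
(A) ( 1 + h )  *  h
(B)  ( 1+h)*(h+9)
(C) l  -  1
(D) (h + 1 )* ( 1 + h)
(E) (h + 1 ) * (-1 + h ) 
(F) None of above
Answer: D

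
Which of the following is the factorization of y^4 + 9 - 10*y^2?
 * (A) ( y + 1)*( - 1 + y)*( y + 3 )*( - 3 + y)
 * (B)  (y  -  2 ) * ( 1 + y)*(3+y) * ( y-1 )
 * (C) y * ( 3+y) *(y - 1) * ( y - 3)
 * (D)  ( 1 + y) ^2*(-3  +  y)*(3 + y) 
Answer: A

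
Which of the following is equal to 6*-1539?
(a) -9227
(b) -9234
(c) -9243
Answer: b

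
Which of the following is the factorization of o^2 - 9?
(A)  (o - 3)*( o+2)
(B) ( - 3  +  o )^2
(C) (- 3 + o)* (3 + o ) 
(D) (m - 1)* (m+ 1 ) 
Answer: C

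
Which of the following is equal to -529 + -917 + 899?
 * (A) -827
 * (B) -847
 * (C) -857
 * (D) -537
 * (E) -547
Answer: E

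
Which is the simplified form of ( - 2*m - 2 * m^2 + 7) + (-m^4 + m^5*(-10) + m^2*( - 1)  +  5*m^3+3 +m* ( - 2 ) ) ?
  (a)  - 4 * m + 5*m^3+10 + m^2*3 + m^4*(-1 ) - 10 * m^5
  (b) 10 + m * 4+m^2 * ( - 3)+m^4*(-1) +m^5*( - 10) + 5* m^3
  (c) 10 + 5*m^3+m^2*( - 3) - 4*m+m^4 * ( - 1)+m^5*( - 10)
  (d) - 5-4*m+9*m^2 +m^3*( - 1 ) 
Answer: c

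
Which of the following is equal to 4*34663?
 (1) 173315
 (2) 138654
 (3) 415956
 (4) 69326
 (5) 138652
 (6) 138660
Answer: 5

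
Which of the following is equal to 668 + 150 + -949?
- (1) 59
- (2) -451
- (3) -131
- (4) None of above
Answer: 3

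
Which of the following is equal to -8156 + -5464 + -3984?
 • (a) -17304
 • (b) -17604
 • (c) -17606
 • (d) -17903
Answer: b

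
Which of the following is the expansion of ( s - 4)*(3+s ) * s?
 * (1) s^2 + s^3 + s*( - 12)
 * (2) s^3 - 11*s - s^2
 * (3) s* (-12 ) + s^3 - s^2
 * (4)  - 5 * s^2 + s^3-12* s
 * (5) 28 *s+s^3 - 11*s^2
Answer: 3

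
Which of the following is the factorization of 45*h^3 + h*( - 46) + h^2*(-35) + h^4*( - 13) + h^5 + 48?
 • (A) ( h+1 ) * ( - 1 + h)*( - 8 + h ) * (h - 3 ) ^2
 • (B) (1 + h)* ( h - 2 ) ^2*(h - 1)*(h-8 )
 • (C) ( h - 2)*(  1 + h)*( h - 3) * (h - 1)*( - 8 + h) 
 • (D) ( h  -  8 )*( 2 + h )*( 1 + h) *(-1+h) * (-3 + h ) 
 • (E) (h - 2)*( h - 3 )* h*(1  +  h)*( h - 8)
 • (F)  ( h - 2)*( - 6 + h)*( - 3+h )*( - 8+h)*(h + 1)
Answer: C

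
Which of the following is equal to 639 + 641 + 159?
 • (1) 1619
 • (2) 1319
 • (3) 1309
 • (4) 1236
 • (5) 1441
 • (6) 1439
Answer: 6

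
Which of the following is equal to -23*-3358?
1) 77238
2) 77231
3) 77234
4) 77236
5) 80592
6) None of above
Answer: 3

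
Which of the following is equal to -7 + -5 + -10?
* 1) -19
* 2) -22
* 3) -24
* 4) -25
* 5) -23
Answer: 2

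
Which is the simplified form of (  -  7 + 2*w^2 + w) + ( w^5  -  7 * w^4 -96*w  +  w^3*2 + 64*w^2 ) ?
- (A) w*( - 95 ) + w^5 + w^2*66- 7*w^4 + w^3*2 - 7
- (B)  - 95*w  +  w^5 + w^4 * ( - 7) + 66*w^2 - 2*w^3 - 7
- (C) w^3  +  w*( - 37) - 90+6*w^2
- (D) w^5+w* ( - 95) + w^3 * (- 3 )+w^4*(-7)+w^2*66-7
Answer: A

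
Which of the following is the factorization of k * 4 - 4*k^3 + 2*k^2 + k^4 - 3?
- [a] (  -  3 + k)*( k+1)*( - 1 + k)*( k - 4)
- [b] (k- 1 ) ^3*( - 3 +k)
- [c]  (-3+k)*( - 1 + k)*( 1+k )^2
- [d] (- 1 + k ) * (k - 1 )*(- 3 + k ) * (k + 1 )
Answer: d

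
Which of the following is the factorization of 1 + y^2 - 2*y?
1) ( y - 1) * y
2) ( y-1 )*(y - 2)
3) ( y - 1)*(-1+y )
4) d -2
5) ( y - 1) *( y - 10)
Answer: 3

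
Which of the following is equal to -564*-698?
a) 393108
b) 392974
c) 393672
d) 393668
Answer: c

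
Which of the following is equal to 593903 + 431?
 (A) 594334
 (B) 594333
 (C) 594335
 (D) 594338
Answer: A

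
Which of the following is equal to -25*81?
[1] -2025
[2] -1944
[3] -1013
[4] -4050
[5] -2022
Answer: 1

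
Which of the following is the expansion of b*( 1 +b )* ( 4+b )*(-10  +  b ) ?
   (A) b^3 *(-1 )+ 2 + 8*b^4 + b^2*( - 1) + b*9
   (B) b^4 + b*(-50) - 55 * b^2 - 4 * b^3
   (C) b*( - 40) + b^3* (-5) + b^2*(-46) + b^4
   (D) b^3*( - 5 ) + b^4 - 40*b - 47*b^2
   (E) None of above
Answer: C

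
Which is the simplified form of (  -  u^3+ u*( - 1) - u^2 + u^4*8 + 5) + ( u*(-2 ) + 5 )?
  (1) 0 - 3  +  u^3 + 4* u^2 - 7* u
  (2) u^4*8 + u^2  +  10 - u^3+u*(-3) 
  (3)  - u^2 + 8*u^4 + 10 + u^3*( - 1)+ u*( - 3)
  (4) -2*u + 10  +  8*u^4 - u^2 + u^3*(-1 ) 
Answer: 3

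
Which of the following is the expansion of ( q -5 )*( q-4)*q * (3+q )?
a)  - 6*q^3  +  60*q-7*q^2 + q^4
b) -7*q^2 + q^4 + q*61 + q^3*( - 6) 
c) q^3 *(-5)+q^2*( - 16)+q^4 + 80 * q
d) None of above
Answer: a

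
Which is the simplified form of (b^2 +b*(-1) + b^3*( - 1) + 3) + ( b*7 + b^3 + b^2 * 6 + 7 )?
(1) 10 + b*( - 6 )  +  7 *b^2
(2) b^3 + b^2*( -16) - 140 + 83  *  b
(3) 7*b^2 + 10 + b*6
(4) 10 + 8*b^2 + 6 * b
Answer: 3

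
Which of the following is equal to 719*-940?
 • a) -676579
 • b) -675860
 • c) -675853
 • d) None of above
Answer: b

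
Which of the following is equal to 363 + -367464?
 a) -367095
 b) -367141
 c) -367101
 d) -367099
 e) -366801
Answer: c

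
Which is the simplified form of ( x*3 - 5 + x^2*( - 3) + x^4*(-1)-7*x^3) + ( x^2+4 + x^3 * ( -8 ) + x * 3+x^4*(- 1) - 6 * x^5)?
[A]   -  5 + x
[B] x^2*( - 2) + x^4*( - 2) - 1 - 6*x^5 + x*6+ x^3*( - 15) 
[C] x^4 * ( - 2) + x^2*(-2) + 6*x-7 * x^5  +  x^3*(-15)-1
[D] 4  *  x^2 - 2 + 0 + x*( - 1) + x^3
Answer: B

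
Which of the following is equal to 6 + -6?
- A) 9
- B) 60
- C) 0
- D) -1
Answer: C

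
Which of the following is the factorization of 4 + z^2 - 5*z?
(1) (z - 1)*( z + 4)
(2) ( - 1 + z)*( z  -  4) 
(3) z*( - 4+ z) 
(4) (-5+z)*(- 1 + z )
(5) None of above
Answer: 2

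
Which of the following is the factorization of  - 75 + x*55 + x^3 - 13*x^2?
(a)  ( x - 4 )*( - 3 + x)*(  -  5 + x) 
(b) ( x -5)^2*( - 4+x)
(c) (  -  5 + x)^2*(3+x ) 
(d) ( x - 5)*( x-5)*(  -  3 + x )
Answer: d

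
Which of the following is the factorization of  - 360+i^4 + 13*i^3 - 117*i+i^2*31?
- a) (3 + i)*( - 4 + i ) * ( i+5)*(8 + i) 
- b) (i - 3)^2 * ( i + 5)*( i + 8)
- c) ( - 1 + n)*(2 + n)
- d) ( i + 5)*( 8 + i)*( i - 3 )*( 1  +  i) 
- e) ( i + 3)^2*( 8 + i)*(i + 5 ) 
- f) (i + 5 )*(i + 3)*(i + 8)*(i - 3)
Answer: f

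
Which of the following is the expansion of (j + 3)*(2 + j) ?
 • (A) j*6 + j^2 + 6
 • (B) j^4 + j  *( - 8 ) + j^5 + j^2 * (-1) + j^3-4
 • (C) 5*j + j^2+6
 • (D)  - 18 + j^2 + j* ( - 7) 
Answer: C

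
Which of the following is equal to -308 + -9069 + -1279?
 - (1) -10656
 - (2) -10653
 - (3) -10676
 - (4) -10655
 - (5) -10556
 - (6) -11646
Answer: 1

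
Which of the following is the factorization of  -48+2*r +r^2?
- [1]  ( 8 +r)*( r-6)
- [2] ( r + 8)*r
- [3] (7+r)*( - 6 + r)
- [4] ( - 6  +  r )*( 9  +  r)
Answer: 1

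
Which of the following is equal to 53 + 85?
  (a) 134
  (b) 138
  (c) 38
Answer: b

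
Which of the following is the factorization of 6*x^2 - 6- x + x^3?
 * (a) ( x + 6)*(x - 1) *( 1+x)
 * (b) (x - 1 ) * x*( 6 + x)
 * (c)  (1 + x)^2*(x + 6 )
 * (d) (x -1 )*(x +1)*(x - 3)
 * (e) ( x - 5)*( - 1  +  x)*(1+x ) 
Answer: a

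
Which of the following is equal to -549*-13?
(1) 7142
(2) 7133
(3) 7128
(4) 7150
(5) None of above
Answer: 5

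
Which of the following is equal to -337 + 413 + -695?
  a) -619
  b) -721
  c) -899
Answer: a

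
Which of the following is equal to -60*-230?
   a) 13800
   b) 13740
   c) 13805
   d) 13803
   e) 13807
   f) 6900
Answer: a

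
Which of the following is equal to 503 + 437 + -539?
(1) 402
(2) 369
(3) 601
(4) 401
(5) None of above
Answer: 4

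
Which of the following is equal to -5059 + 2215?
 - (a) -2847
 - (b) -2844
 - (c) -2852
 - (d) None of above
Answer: b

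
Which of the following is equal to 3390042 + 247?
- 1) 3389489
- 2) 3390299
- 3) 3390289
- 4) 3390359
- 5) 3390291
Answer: 3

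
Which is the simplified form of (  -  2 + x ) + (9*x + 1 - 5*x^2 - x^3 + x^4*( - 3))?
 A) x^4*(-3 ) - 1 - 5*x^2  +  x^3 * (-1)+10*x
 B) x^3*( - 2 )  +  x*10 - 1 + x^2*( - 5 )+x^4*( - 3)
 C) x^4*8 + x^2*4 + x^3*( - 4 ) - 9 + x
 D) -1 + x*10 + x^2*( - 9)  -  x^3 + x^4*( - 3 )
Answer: A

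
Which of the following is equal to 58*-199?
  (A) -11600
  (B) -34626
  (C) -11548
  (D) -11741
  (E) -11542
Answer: E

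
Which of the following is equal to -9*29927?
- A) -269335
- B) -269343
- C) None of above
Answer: B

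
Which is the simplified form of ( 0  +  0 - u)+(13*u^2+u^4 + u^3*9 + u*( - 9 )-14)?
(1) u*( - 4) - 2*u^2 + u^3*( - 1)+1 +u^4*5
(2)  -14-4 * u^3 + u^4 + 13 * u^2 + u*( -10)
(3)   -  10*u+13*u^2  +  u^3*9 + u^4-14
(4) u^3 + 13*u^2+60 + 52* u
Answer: 3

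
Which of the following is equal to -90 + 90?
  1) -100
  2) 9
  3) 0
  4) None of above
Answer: 3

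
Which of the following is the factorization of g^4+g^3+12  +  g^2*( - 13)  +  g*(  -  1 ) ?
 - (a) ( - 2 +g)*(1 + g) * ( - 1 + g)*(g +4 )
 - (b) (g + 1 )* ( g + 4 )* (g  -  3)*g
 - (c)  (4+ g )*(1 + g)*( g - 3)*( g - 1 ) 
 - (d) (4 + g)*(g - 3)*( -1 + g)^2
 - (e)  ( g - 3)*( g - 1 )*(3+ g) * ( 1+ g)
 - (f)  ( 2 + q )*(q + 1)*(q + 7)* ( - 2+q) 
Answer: c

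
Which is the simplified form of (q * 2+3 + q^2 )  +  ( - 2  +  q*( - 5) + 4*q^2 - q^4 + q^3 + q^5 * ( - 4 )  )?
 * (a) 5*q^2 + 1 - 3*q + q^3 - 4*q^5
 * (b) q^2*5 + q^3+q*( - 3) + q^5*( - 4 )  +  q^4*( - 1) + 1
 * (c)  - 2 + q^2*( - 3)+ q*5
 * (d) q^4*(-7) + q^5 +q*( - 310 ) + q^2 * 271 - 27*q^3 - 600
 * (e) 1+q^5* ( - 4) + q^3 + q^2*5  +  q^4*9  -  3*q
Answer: b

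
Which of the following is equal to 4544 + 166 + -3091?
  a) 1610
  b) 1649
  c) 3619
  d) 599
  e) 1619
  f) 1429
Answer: e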